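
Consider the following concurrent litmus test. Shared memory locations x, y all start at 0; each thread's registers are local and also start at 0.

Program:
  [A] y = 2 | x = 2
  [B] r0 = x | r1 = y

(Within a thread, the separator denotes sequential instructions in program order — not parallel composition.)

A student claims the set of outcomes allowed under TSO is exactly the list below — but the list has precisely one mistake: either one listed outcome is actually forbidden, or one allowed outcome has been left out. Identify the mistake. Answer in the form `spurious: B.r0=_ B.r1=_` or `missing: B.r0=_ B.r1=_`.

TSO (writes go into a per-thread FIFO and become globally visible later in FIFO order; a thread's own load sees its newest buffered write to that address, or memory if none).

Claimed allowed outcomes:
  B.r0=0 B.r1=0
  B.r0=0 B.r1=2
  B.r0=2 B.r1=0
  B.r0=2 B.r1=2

outcome vector order: (B.r0,B.r1)
TSO (3): (0,0) (0,2) (2,2)
claimed∖TSO = {(2,0)}

spurious: B.r0=2 B.r1=0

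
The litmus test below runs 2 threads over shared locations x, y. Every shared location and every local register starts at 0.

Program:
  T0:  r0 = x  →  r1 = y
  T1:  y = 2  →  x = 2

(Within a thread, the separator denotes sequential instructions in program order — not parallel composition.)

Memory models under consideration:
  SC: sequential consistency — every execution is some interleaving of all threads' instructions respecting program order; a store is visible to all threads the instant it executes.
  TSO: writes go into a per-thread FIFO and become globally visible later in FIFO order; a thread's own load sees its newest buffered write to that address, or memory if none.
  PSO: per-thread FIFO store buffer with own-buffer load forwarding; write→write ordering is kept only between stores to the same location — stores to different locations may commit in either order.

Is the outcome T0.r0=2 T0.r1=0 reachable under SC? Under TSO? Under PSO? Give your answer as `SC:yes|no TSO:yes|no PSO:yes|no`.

outcome vector order: (T0.r0,T0.r1)
SC (3): (0,0); (0,2); (2,2)
TSO (3): (0,0); (0,2); (2,2)
PSO (4): (0,0); (0,2); (2,0); (2,2)
target (2,0) ∈ {PSO}

SC:no TSO:no PSO:yes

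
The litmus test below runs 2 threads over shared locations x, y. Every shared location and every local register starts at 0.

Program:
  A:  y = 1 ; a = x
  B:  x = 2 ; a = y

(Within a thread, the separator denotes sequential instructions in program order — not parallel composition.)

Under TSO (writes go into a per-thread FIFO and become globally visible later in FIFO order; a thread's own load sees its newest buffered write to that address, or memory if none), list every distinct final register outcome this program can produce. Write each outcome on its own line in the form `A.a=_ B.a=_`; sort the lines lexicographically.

outcome vector order: (A.a,B.a)
|TSO outcomes| = 4

A.a=0 B.a=0
A.a=0 B.a=1
A.a=2 B.a=0
A.a=2 B.a=1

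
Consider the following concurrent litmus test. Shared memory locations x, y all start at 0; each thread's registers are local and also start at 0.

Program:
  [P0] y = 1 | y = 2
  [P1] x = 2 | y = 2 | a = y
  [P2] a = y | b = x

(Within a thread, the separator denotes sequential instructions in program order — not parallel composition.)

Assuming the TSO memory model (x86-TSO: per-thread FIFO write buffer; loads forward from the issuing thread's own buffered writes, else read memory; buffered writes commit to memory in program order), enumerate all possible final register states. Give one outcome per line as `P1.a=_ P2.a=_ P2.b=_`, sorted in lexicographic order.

P1.a=1 P2.a=0 P2.b=0
P1.a=1 P2.a=0 P2.b=2
P1.a=1 P2.a=1 P2.b=2
P1.a=1 P2.a=2 P2.b=2
P1.a=2 P2.a=0 P2.b=0
P1.a=2 P2.a=0 P2.b=2
P1.a=2 P2.a=1 P2.b=0
P1.a=2 P2.a=1 P2.b=2
P1.a=2 P2.a=2 P2.b=0
P1.a=2 P2.a=2 P2.b=2

outcome vector order: (P1.a,P2.a,P2.b)
|TSO outcomes| = 10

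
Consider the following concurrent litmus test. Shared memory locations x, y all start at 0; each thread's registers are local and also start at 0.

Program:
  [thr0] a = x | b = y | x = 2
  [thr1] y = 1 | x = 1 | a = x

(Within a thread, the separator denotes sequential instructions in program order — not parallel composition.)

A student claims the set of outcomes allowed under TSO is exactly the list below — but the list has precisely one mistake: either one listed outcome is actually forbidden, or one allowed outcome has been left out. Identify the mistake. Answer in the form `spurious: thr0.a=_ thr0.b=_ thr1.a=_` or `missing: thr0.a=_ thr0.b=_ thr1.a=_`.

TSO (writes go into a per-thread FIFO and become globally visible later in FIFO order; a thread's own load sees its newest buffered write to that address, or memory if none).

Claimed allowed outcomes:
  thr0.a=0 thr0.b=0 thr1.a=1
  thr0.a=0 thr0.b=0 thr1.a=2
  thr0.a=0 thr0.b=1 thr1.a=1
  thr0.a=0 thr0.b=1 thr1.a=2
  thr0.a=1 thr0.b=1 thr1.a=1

outcome vector order: (thr0.a,thr0.b,thr1.a)
[TSO] allowed = {<0 0 1> <0 0 2> <0 1 1> <0 1 2> <1 1 1> <1 1 2>}
TSO∖claimed = {<1 1 2>}

missing: thr0.a=1 thr0.b=1 thr1.a=2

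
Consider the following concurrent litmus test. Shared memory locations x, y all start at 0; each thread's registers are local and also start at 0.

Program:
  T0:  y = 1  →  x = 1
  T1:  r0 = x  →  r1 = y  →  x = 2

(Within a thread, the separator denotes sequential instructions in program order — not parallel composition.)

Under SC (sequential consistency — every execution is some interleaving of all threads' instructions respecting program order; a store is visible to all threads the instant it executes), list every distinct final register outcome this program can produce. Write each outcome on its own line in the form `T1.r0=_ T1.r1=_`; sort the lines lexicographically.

T1.r0=0 T1.r1=0
T1.r0=0 T1.r1=1
T1.r0=1 T1.r1=1

outcome vector order: (T1.r0,T1.r1)
|SC outcomes| = 3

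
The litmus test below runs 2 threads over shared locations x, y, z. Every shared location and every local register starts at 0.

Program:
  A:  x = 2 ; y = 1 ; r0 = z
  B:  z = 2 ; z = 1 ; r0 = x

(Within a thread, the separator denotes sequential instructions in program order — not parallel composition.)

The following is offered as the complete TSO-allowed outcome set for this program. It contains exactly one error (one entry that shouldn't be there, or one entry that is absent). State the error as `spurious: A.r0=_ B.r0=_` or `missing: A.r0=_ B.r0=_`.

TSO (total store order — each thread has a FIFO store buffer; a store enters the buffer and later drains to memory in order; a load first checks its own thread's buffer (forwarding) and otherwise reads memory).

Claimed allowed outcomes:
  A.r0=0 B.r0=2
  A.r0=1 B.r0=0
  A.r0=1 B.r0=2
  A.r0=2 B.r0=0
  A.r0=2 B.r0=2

missing: A.r0=0 B.r0=0

outcome vector order: (A.r0,B.r0)
[TSO] allowed = {<0 0>; <0 2>; <1 0>; <1 2>; <2 0>; <2 2>}
TSO∖claimed = {<0 0>}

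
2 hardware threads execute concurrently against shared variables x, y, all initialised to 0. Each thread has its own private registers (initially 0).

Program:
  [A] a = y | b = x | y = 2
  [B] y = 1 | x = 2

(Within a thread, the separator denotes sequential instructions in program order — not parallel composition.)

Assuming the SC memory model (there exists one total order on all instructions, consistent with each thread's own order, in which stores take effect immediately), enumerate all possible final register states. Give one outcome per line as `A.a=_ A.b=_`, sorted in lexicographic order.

A.a=0 A.b=0
A.a=0 A.b=2
A.a=1 A.b=0
A.a=1 A.b=2

outcome vector order: (A.a,A.b)
|SC outcomes| = 4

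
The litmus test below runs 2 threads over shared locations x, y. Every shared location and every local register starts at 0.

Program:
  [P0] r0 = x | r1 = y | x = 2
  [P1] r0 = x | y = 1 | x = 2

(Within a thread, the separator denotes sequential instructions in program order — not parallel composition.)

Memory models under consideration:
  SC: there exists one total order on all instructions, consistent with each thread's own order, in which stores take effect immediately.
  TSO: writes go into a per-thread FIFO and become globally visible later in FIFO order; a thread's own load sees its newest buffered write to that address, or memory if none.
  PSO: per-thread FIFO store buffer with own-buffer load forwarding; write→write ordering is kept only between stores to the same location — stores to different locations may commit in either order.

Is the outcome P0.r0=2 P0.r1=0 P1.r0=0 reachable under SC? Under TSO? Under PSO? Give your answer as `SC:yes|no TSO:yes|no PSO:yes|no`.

SC:no TSO:no PSO:yes

outcome vector order: (P0.r0,P0.r1,P1.r0)
SC (4): (0,0,0), (0,0,2), (0,1,0), (2,1,0)
TSO (4): (0,0,0), (0,0,2), (0,1,0), (2,1,0)
PSO (5): (0,0,0), (0,0,2), (0,1,0), (2,0,0), (2,1,0)
target (2,0,0) ∈ {PSO}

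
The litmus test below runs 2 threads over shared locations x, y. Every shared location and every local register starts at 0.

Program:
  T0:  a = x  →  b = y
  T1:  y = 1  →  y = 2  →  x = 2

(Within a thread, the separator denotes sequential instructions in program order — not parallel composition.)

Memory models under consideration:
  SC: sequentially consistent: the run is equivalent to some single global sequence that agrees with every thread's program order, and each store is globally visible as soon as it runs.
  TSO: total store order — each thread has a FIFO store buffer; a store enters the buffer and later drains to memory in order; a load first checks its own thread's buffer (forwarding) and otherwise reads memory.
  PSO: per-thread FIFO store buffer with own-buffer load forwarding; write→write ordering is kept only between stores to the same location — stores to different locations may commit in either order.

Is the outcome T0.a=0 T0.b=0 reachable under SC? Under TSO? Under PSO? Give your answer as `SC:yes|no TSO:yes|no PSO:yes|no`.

SC:yes TSO:yes PSO:yes

outcome vector order: (T0.a,T0.b)
[SC] allowed = {(0,0); (0,1); (0,2); (2,2)}
[TSO] allowed = {(0,0); (0,1); (0,2); (2,2)}
[PSO] allowed = {(0,0); (0,1); (0,2); (2,0); (2,1); (2,2)}
target (0,0) ∈ {SC,TSO,PSO}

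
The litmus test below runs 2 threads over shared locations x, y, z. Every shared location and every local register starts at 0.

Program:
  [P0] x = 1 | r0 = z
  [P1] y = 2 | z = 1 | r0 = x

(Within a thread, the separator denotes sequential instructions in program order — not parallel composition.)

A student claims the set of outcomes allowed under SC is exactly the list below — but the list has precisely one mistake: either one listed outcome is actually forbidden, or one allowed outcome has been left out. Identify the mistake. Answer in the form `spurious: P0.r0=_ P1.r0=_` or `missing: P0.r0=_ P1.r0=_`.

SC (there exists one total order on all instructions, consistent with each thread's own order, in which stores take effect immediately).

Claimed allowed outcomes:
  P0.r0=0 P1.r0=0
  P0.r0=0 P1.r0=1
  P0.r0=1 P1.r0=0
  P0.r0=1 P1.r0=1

spurious: P0.r0=0 P1.r0=0

outcome vector order: (P0.r0,P1.r0)
SC (3): 0/1 1/0 1/1
claimed∖SC = {0/0}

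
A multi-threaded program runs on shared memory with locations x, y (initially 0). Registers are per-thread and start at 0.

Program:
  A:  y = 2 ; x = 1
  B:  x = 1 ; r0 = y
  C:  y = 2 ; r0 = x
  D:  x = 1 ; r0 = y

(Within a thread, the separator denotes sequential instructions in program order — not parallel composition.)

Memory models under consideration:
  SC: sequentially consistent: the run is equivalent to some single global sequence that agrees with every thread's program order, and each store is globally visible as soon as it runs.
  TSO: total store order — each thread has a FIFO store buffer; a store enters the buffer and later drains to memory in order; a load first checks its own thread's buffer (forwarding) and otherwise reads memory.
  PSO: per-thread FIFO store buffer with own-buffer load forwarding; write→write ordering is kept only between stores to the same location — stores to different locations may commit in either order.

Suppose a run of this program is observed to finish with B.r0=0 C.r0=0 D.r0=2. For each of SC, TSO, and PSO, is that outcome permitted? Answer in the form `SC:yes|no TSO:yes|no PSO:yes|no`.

outcome vector order: (B.r0,C.r0,D.r0)
SC: 5 outcomes — {0/1/0 0/1/2 2/0/2 2/1/0 2/1/2}
TSO: 8 outcomes — {0/0/0 0/0/2 0/1/0 0/1/2 2/0/0 2/0/2 2/1/0 2/1/2}
PSO: 8 outcomes — {0/0/0 0/0/2 0/1/0 0/1/2 2/0/0 2/0/2 2/1/0 2/1/2}
target 0/0/2 ∈ {TSO,PSO}

SC:no TSO:yes PSO:yes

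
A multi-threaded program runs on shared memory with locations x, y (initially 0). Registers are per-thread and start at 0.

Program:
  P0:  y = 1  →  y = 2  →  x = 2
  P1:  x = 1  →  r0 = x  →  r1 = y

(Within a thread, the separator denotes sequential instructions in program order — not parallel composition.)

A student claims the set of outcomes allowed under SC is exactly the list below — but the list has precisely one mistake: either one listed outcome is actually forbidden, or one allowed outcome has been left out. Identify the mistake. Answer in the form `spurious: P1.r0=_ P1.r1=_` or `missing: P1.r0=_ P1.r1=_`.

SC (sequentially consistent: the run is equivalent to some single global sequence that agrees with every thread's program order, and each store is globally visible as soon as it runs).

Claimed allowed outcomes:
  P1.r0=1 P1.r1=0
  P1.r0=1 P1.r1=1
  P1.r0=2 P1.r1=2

outcome vector order: (P1.r0,P1.r1)
[SC] allowed = {10, 11, 12, 22}
SC∖claimed = {12}

missing: P1.r0=1 P1.r1=2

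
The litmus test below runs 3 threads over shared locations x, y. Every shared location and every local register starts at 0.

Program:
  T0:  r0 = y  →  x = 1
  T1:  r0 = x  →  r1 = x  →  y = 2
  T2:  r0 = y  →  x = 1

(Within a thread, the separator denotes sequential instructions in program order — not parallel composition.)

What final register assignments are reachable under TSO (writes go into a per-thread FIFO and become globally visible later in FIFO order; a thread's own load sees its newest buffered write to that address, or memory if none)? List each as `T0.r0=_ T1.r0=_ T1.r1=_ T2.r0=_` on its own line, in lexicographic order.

T0.r0=0 T1.r0=0 T1.r1=0 T2.r0=0
T0.r0=0 T1.r0=0 T1.r1=0 T2.r0=2
T0.r0=0 T1.r0=0 T1.r1=1 T2.r0=0
T0.r0=0 T1.r0=0 T1.r1=1 T2.r0=2
T0.r0=0 T1.r0=1 T1.r1=1 T2.r0=0
T0.r0=0 T1.r0=1 T1.r1=1 T2.r0=2
T0.r0=2 T1.r0=0 T1.r1=0 T2.r0=0
T0.r0=2 T1.r0=0 T1.r1=0 T2.r0=2
T0.r0=2 T1.r0=0 T1.r1=1 T2.r0=0
T0.r0=2 T1.r0=1 T1.r1=1 T2.r0=0

outcome vector order: (T0.r0,T1.r0,T1.r1,T2.r0)
|TSO outcomes| = 10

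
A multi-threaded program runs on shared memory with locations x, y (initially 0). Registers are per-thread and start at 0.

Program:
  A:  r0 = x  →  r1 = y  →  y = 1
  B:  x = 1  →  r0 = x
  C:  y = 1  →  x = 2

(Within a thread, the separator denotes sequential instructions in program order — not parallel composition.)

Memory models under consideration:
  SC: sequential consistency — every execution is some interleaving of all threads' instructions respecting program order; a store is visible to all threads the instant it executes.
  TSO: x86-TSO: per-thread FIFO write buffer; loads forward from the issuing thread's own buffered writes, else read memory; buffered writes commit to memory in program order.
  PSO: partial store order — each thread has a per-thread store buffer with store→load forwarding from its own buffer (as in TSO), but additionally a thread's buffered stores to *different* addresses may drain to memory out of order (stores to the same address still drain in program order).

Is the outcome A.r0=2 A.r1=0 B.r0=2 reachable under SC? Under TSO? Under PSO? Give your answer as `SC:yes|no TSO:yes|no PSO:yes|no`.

outcome vector order: (A.r0,A.r1,B.r0)
SC (10): <0 0 1>; <0 0 2>; <0 1 1>; <0 1 2>; <1 0 1>; <1 0 2>; <1 1 1>; <1 1 2>; <2 1 1>; <2 1 2>
TSO (10): <0 0 1>; <0 0 2>; <0 1 1>; <0 1 2>; <1 0 1>; <1 0 2>; <1 1 1>; <1 1 2>; <2 1 1>; <2 1 2>
PSO (12): <0 0 1>; <0 0 2>; <0 1 1>; <0 1 2>; <1 0 1>; <1 0 2>; <1 1 1>; <1 1 2>; <2 0 1>; <2 0 2>; <2 1 1>; <2 1 2>
target <2 0 2> ∈ {PSO}

SC:no TSO:no PSO:yes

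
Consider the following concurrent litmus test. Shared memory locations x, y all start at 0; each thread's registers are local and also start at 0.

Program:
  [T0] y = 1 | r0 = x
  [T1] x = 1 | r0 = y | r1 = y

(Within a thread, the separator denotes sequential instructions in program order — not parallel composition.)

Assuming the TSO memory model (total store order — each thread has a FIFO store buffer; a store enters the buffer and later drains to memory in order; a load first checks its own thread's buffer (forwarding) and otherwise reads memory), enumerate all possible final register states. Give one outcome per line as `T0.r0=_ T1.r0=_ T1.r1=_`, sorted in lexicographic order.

T0.r0=0 T1.r0=0 T1.r1=0
T0.r0=0 T1.r0=0 T1.r1=1
T0.r0=0 T1.r0=1 T1.r1=1
T0.r0=1 T1.r0=0 T1.r1=0
T0.r0=1 T1.r0=0 T1.r1=1
T0.r0=1 T1.r0=1 T1.r1=1

outcome vector order: (T0.r0,T1.r0,T1.r1)
|TSO outcomes| = 6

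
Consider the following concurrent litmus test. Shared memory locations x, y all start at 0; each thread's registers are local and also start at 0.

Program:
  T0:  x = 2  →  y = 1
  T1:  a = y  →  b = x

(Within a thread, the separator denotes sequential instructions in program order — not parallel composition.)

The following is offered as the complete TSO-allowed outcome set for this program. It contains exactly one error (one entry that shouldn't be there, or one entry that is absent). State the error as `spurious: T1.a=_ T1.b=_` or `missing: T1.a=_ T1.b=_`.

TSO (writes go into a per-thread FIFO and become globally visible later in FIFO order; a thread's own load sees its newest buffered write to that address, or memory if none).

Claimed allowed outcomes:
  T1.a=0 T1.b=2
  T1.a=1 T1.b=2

outcome vector order: (T1.a,T1.b)
[TSO] allowed = {<0 0>; <0 2>; <1 2>}
TSO∖claimed = {<0 0>}

missing: T1.a=0 T1.b=0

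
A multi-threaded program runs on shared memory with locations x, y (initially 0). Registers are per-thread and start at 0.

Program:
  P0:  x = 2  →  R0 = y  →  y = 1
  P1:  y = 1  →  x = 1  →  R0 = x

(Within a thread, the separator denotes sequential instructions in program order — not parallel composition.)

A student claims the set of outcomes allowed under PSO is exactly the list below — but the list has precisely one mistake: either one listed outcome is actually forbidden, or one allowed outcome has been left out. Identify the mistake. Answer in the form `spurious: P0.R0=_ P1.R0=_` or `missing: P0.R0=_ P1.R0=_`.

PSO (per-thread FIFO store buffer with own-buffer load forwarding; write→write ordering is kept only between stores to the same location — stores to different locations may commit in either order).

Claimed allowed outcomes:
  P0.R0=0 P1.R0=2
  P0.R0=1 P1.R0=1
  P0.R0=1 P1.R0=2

outcome vector order: (P0.R0,P1.R0)
[PSO] allowed = {01 02 11 12}
PSO∖claimed = {01}

missing: P0.R0=0 P1.R0=1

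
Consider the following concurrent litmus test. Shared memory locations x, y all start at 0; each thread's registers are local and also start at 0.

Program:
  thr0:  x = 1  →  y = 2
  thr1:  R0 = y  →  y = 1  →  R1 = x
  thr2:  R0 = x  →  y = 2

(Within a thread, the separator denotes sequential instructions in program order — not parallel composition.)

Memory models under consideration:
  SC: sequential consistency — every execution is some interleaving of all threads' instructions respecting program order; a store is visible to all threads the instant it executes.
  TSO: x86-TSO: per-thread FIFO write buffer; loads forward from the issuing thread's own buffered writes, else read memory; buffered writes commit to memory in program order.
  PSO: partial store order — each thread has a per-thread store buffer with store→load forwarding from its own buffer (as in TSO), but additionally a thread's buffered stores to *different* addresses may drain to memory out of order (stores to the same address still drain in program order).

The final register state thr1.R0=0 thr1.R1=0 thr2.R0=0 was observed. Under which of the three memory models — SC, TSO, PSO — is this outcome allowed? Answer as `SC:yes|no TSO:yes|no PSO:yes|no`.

outcome vector order: (thr1.R0,thr1.R1,thr2.R0)
SC (7): 0/0/0; 0/0/1; 0/1/0; 0/1/1; 2/0/0; 2/1/0; 2/1/1
TSO (7): 0/0/0; 0/0/1; 0/1/0; 0/1/1; 2/0/0; 2/1/0; 2/1/1
PSO (8): 0/0/0; 0/0/1; 0/1/0; 0/1/1; 2/0/0; 2/0/1; 2/1/0; 2/1/1
target 0/0/0 ∈ {SC,TSO,PSO}

SC:yes TSO:yes PSO:yes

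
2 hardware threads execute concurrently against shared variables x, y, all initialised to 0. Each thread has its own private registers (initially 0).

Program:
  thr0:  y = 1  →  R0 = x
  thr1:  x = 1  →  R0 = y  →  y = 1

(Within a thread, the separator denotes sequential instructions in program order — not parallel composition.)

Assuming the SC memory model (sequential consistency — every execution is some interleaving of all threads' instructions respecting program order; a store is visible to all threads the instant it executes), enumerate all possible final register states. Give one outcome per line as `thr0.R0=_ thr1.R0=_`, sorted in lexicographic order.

outcome vector order: (thr0.R0,thr1.R0)
|SC outcomes| = 3

thr0.R0=0 thr1.R0=1
thr0.R0=1 thr1.R0=0
thr0.R0=1 thr1.R0=1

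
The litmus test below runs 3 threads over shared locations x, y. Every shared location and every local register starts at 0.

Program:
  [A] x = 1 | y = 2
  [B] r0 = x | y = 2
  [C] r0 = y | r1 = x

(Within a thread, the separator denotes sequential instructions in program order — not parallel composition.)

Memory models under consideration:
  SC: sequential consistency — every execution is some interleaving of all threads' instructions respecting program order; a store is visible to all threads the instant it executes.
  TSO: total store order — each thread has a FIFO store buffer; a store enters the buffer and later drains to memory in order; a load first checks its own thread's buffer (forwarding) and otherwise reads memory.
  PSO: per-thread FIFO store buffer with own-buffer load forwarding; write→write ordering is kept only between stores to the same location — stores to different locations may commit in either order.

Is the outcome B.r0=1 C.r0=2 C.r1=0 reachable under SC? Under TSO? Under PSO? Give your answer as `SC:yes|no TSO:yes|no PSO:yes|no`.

SC:no TSO:no PSO:yes

outcome vector order: (B.r0,C.r0,C.r1)
SC: 7 outcomes — {(0,0,0), (0,0,1), (0,2,0), (0,2,1), (1,0,0), (1,0,1), (1,2,1)}
TSO: 7 outcomes — {(0,0,0), (0,0,1), (0,2,0), (0,2,1), (1,0,0), (1,0,1), (1,2,1)}
PSO: 8 outcomes — {(0,0,0), (0,0,1), (0,2,0), (0,2,1), (1,0,0), (1,0,1), (1,2,0), (1,2,1)}
target (1,2,0) ∈ {PSO}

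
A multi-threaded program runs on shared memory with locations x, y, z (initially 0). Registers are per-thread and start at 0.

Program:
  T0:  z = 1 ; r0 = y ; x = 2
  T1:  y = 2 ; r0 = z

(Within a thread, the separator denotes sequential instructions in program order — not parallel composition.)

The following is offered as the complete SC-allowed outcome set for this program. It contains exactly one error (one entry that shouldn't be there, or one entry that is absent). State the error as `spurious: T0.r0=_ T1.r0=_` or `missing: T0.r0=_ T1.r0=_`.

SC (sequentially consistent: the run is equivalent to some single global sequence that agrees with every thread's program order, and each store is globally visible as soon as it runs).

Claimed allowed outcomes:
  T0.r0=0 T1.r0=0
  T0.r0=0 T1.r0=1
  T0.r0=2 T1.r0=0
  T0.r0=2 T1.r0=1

spurious: T0.r0=0 T1.r0=0

outcome vector order: (T0.r0,T1.r0)
under SC → (0,1); (2,0); (2,1)
claimed∖SC = {(0,0)}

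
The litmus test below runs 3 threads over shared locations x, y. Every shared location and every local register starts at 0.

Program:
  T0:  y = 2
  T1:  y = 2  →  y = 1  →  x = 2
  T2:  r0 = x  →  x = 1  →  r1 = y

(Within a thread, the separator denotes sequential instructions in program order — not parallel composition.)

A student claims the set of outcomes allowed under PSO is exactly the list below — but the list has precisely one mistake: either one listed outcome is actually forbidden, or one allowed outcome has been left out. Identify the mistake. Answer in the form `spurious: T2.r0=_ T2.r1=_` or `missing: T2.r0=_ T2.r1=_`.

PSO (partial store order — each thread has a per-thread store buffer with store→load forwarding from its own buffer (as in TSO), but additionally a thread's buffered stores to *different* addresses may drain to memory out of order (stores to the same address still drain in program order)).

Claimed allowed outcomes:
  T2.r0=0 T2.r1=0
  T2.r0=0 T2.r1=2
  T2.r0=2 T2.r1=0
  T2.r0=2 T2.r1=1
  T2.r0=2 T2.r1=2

missing: T2.r0=0 T2.r1=1

outcome vector order: (T2.r0,T2.r1)
under PSO → (0,0), (0,1), (0,2), (2,0), (2,1), (2,2)
PSO∖claimed = {(0,1)}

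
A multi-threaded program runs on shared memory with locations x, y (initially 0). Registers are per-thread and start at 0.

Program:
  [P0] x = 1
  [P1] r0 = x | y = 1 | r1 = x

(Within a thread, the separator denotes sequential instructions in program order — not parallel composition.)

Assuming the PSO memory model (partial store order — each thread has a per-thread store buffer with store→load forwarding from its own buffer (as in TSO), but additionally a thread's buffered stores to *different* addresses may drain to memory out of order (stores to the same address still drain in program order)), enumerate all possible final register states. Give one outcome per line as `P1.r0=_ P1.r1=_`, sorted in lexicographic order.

outcome vector order: (P1.r0,P1.r1)
|PSO outcomes| = 3

P1.r0=0 P1.r1=0
P1.r0=0 P1.r1=1
P1.r0=1 P1.r1=1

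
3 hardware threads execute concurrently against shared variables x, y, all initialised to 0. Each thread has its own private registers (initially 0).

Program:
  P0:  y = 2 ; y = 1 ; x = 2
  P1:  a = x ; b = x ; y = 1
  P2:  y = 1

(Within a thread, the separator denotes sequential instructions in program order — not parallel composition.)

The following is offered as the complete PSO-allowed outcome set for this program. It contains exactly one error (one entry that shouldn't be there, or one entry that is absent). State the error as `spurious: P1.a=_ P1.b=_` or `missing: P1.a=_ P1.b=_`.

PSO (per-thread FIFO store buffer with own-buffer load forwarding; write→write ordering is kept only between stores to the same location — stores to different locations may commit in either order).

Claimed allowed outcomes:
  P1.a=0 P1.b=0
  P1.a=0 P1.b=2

missing: P1.a=2 P1.b=2

outcome vector order: (P1.a,P1.b)
PSO: 3 outcomes — {0/0 0/2 2/2}
PSO∖claimed = {2/2}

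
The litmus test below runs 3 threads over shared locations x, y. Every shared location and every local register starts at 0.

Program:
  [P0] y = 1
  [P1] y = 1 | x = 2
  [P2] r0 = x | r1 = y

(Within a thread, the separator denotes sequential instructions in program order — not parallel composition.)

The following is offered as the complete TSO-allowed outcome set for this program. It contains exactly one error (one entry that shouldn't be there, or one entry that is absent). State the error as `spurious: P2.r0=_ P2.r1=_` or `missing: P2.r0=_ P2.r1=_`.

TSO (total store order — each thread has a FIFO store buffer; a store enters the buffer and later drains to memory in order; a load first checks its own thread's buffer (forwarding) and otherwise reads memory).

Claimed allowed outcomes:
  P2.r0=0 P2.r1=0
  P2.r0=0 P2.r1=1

outcome vector order: (P2.r0,P2.r1)
TSO: 3 outcomes — {<0 0>; <0 1>; <2 1>}
TSO∖claimed = {<2 1>}

missing: P2.r0=2 P2.r1=1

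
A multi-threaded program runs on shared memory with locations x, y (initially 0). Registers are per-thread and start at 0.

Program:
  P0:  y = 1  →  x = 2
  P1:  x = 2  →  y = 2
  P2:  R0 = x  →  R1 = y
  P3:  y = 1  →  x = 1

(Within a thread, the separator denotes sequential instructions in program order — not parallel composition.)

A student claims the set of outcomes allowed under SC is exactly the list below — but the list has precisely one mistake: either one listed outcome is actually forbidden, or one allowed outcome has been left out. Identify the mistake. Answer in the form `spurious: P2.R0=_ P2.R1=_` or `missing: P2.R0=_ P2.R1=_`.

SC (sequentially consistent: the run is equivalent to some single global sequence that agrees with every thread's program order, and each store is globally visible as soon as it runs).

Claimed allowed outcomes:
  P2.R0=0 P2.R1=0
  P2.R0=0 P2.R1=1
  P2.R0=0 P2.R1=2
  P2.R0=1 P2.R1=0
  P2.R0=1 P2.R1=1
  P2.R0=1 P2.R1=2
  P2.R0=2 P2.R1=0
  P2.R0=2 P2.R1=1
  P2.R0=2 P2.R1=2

spurious: P2.R0=1 P2.R1=0

outcome vector order: (P2.R0,P2.R1)
under SC → (0,0); (0,1); (0,2); (1,1); (1,2); (2,0); (2,1); (2,2)
claimed∖SC = {(1,0)}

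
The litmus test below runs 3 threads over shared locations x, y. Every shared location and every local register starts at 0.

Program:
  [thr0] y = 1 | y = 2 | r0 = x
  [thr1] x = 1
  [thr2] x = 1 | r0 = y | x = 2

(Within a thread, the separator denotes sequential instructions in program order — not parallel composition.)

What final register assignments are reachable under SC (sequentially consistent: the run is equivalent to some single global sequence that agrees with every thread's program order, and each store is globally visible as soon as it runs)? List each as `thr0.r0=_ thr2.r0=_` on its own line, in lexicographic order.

outcome vector order: (thr0.r0,thr2.r0)
|SC outcomes| = 7

thr0.r0=0 thr2.r0=2
thr0.r0=1 thr2.r0=0
thr0.r0=1 thr2.r0=1
thr0.r0=1 thr2.r0=2
thr0.r0=2 thr2.r0=0
thr0.r0=2 thr2.r0=1
thr0.r0=2 thr2.r0=2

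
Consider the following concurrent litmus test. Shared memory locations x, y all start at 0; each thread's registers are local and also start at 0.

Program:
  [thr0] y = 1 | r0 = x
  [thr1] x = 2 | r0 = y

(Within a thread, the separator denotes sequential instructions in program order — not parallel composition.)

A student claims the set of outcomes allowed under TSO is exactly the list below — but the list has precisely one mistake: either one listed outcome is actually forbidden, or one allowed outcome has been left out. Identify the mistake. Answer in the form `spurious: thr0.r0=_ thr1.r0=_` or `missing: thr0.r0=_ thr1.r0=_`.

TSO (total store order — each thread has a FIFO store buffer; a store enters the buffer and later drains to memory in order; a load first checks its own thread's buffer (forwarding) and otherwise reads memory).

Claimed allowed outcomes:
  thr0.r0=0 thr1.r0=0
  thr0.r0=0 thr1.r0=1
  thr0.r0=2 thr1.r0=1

outcome vector order: (thr0.r0,thr1.r0)
TSO: 4 outcomes — {0/0; 0/1; 2/0; 2/1}
TSO∖claimed = {2/0}

missing: thr0.r0=2 thr1.r0=0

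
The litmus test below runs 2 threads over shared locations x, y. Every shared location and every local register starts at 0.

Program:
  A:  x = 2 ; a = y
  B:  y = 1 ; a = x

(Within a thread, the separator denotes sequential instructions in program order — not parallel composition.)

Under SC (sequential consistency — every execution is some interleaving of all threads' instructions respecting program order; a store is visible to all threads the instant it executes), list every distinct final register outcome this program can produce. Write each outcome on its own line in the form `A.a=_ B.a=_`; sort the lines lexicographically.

outcome vector order: (A.a,B.a)
|SC outcomes| = 3

A.a=0 B.a=2
A.a=1 B.a=0
A.a=1 B.a=2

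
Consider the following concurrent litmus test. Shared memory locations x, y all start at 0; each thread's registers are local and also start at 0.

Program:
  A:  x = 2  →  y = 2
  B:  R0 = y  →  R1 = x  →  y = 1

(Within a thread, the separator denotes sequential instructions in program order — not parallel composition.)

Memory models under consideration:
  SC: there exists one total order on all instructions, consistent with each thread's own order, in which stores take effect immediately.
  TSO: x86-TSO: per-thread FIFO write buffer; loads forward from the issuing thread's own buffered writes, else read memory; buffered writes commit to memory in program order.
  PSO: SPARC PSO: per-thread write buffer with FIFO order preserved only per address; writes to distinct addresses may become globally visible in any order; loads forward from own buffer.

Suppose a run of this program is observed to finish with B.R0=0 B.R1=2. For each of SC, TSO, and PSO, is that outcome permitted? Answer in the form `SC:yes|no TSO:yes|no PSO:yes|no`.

outcome vector order: (B.R0,B.R1)
SC: 3 outcomes — {0/0; 0/2; 2/2}
TSO: 3 outcomes — {0/0; 0/2; 2/2}
PSO: 4 outcomes — {0/0; 0/2; 2/0; 2/2}
target 0/2 ∈ {SC,TSO,PSO}

SC:yes TSO:yes PSO:yes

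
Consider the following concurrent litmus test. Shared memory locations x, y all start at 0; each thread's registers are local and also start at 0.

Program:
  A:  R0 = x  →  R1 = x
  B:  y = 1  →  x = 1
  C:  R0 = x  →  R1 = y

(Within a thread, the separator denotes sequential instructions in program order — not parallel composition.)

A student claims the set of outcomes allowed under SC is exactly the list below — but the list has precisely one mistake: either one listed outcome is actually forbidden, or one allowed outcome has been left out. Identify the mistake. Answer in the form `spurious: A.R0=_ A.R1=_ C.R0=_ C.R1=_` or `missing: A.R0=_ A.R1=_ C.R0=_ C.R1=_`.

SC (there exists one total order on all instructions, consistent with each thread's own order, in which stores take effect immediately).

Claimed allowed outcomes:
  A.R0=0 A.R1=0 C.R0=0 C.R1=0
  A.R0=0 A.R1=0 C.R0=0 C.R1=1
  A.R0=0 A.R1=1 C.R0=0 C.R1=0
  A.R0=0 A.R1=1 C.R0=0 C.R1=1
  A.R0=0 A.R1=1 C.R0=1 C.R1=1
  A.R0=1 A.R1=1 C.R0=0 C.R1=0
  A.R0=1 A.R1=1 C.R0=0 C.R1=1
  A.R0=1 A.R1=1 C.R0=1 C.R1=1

missing: A.R0=0 A.R1=0 C.R0=1 C.R1=1

outcome vector order: (A.R0,A.R1,C.R0,C.R1)
[SC] allowed = {0/0/0/0, 0/0/0/1, 0/0/1/1, 0/1/0/0, 0/1/0/1, 0/1/1/1, 1/1/0/0, 1/1/0/1, 1/1/1/1}
SC∖claimed = {0/0/1/1}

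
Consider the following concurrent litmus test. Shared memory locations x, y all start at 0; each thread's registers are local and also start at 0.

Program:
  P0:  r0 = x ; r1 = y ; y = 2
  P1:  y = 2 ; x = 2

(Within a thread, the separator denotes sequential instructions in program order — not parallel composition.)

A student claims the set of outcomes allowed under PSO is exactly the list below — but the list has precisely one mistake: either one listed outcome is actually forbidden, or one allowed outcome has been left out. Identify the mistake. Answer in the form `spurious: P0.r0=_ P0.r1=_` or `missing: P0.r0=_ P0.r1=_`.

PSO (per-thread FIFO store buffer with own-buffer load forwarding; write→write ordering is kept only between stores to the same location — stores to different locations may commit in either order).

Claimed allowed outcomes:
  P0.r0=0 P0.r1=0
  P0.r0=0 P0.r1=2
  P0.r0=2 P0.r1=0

outcome vector order: (P0.r0,P0.r1)
[PSO] allowed = {0/0 0/2 2/0 2/2}
PSO∖claimed = {2/2}

missing: P0.r0=2 P0.r1=2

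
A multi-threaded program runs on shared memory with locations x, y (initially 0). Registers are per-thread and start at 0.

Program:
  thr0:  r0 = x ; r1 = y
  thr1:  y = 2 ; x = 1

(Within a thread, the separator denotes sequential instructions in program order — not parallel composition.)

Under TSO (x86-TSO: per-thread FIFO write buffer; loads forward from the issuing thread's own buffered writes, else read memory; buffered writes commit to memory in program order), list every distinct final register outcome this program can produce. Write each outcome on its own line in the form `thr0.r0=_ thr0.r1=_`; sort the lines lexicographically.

outcome vector order: (thr0.r0,thr0.r1)
|TSO outcomes| = 3

thr0.r0=0 thr0.r1=0
thr0.r0=0 thr0.r1=2
thr0.r0=1 thr0.r1=2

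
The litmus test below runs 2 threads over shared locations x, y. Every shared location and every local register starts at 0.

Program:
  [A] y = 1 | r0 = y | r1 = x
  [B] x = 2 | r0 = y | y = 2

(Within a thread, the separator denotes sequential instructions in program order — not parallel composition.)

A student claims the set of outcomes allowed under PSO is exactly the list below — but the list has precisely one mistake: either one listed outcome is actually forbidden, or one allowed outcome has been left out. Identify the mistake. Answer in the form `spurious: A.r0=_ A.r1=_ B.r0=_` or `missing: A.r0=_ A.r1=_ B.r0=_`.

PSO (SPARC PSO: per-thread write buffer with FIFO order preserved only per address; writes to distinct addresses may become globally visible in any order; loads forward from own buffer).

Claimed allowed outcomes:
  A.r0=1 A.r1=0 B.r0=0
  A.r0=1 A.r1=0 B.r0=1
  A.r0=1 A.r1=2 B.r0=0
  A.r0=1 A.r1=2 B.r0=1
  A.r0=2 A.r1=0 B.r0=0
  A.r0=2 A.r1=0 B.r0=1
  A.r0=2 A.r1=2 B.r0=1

outcome vector order: (A.r0,A.r1,B.r0)
PSO: 8 outcomes — {(1,0,0), (1,0,1), (1,2,0), (1,2,1), (2,0,0), (2,0,1), (2,2,0), (2,2,1)}
PSO∖claimed = {(2,2,0)}

missing: A.r0=2 A.r1=2 B.r0=0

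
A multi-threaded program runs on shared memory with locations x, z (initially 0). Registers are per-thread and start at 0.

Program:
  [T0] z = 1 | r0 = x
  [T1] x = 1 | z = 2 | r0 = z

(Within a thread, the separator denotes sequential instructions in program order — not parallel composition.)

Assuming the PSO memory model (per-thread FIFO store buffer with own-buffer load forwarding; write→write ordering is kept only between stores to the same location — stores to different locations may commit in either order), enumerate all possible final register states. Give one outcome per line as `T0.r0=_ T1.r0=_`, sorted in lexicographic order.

outcome vector order: (T0.r0,T1.r0)
|PSO outcomes| = 4

T0.r0=0 T1.r0=1
T0.r0=0 T1.r0=2
T0.r0=1 T1.r0=1
T0.r0=1 T1.r0=2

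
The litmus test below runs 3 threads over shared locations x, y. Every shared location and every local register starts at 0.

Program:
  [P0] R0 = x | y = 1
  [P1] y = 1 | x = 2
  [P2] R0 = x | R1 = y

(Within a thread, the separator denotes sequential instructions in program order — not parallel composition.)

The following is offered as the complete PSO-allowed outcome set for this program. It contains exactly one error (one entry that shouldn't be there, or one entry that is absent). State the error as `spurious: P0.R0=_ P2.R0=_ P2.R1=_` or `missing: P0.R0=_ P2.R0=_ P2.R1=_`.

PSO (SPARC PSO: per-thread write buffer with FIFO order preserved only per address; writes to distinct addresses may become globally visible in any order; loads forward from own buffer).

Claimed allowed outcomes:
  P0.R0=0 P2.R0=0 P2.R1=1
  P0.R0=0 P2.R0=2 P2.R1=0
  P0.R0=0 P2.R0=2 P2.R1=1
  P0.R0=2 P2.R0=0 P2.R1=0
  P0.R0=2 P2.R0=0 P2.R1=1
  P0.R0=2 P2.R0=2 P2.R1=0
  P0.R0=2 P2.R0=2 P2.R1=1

missing: P0.R0=0 P2.R0=0 P2.R1=0

outcome vector order: (P0.R0,P2.R0,P2.R1)
[PSO] allowed = {0/0/0, 0/0/1, 0/2/0, 0/2/1, 2/0/0, 2/0/1, 2/2/0, 2/2/1}
PSO∖claimed = {0/0/0}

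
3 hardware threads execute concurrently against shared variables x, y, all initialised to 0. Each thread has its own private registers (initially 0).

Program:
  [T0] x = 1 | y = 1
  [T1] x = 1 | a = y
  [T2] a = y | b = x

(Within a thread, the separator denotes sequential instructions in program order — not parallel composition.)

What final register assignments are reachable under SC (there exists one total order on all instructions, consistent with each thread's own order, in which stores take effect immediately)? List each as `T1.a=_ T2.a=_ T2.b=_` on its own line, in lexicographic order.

outcome vector order: (T1.a,T2.a,T2.b)
|SC outcomes| = 6

T1.a=0 T2.a=0 T2.b=0
T1.a=0 T2.a=0 T2.b=1
T1.a=0 T2.a=1 T2.b=1
T1.a=1 T2.a=0 T2.b=0
T1.a=1 T2.a=0 T2.b=1
T1.a=1 T2.a=1 T2.b=1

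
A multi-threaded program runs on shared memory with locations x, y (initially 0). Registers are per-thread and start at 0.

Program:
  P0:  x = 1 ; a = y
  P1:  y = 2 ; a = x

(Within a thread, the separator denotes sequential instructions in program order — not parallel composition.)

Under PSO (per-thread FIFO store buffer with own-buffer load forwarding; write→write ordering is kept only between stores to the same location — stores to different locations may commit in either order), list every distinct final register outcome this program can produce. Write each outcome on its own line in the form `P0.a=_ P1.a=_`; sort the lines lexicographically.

outcome vector order: (P0.a,P1.a)
|PSO outcomes| = 4

P0.a=0 P1.a=0
P0.a=0 P1.a=1
P0.a=2 P1.a=0
P0.a=2 P1.a=1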